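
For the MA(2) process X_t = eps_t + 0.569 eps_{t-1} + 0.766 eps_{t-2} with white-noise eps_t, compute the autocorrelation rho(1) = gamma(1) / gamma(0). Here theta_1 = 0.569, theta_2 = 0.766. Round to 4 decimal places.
\rho(1) = 0.5260

For an MA(q) process with theta_0 = 1, the autocovariance is
  gamma(k) = sigma^2 * sum_{i=0..q-k} theta_i * theta_{i+k},
and rho(k) = gamma(k) / gamma(0). Sigma^2 cancels.
  numerator   = (1)*(0.569) + (0.569)*(0.766) = 1.004854.
  denominator = (1)^2 + (0.569)^2 + (0.766)^2 = 1.910517.
  rho(1) = 1.004854 / 1.910517 = 0.5260.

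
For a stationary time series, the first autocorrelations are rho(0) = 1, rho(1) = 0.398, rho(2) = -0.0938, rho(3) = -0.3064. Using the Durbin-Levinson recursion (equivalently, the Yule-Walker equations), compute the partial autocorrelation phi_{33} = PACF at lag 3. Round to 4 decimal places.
\phi_{33} = -0.1809

The PACF at lag k is phi_{kk}, the last component of the solution
to the Yule-Walker system G_k phi = r_k where
  (G_k)_{ij} = rho(|i - j|), (r_k)_i = rho(i), i,j = 1..k.
Equivalently, Durbin-Levinson gives phi_{kk} iteratively:
  phi_{11} = rho(1)
  phi_{kk} = [rho(k) - sum_{j=1..k-1} phi_{k-1,j} rho(k-j)]
            / [1 - sum_{j=1..k-1} phi_{k-1,j} rho(j)],
  phi_{k,j} = phi_{k-1,j} - phi_{kk} phi_{k-1,k-j},  j = 1..k-1.
Step k = 1:
  phi_11 = rho(1) = 0.398.
Step k = 2:
  phi_22 = [rho(2) - phi_11 rho(1)] / [1 - phi_11 rho(1)] = [-0.0938 - (0.398)(0.398)] / [1 - (0.398)(0.398)]
         = -0.252204 / 0.841596 = -0.299673.
  Update: phi_21 = phi_11 - phi_22 phi_11 = 0.398 - (-0.299673)(0.398) = 0.51727.
Step k = 3:
  phi_33 = [rho(3) - phi_21 rho(2) - phi_22 rho(1)] / [1 - phi_21 rho(1) - phi_22 rho(2)]
    numerator   = -0.3064 - (0.51727)(-0.0938) - (-0.299673)(0.398) = -0.13861003
    denominator = 1 - (0.51727)(0.398) - (-0.299673)(-0.0938) = 0.76601715
  phi_33 = -0.13861003 / 0.76601715 = -0.1809.
Therefore phi_{33} = -0.1809.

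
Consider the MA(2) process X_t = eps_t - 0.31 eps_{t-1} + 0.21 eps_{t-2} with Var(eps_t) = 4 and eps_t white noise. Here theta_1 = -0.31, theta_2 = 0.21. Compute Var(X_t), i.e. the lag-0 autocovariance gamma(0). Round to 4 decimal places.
\gamma(0) = 4.5608

For an MA(q) process X_t = eps_t + sum_i theta_i eps_{t-i} with
Var(eps_t) = sigma^2, the variance is
  gamma(0) = sigma^2 * (1 + sum_i theta_i^2).
  sum_i theta_i^2 = (-0.31)^2 + (0.21)^2 = 0.0961 + 0.0441 = 0.1402.
  gamma(0) = 4 * (1 + 0.1402) = 4 * 1.1402 = 4.5608.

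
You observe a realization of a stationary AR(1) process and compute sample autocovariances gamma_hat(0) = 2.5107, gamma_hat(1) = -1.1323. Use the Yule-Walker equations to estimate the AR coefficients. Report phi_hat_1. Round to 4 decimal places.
\hat\phi_{1} = -0.4510

The Yule-Walker equations for an AR(p) process read, in matrix form,
  Gamma_p phi = r_p,   with   (Gamma_p)_{ij} = gamma(|i - j|),
                       (r_p)_i = gamma(i),   i,j = 1..p.
Substitute the sample gammas (Toeplitz matrix and right-hand side of size 1):
  Gamma_p = [[2.5107]]
  r_p     = [-1.1323]
With p = 1 this is the single equation gamma(0) phi_1 = gamma(1):
  phi_hat_1 = gamma(1) / gamma(0) = -1.1323 / 2.5107 = -0.4510.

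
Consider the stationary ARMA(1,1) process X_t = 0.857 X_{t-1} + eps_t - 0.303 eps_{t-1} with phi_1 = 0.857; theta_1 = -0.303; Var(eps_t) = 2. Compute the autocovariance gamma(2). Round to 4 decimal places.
\gamma(2) = 2.6473

Multiply the model equation by X_{t-k} and take expectations. With theta_0 = psi_0 = 1 and psi_j the MA(infinity) weights, this gives
  gamma(k) - sum_i phi_i gamma(k-i) = c_k,
  c_k = sigma^2 * sum_{j=k..q} theta_j psi_{j-k}   (c_k = 0 for k > q),
using gamma(-m) = gamma(m).
psi-weights needed (psi_j = theta_j + sum_i phi_i psi_{j-i}):
  psi_1 = theta_1 + phi_1 = -0.303 + (0.857) = 0.554
Right-hand sides:
  c_0 = sigma^2 (1 + theta_1 psi_1) = 2 * (1 + (-0.303)(0.554)) = 2 * 0.832138 = 1.664276
  c_1 = sigma^2 theta_1 = 2 * (-0.303) = -0.606
  c_2 = 0
Equations for k = 0 and k = 1 (AR order 1):
  gamma(0) = phi_1 gamma(1) + c_0
  gamma(1) = phi_1 gamma(0) + c_1
Substituting the second into the first: gamma(0) (1 - phi_1^2) = c_0 + phi_1 c_1, so
  gamma(0) = (c_0 + phi_1 c_1) / (1 - phi_1^2) = (1.664276 + (0.857)(-0.606)) / (1 - (0.857)^2) = 1.144934 / 0.265551 = 4.311541.
  gamma(1) = phi_1 gamma(0) + c_1 = (0.857)(4.311541) + (-0.606) = 3.088991.
For k = 2 (> q): gamma(2) = phi_1 gamma(1) = (0.857)(3.088991) = 2.647265.
Therefore gamma(2) = 2.6473 (to 4 decimal places).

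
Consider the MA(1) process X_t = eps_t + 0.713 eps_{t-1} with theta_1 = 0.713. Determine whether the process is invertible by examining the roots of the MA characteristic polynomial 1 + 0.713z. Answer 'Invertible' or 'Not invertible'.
\text{Invertible}

The MA(q) characteristic polynomial is P(z) = 1 + 0.713z.
Invertibility requires all roots to lie outside the unit circle, i.e. |z| > 1 for every root.
This is linear in z: 1 + (0.713) z = 0  =>  z = -1/(0.713) = -1.402525,  |z| = 1.402525.
Moduli of all roots: 1.4025.
All moduli strictly greater than 1? Yes.
Verdict: Invertible.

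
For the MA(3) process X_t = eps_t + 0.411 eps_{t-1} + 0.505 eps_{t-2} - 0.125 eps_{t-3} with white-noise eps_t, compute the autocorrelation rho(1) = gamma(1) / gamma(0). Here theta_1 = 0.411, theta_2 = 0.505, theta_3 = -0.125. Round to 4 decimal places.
\rho(1) = 0.3858

For an MA(q) process with theta_0 = 1, the autocovariance is
  gamma(k) = sigma^2 * sum_{i=0..q-k} theta_i * theta_{i+k},
and rho(k) = gamma(k) / gamma(0). Sigma^2 cancels.
  numerator   = (1)*(0.411) + (0.411)*(0.505) + (0.505)*(-0.125) = 0.55543.
  denominator = (1)^2 + (0.411)^2 + (0.505)^2 + (-0.125)^2 = 1.439571.
  rho(1) = 0.55543 / 1.439571 = 0.3858.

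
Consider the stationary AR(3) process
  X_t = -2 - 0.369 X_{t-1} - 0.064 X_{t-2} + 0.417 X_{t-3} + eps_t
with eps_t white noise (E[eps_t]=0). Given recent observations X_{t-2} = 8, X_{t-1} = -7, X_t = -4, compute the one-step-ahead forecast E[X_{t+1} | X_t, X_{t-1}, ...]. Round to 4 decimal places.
E[X_{t+1} \mid \mathcal F_t] = 3.2600

For an AR(p) model X_t = c + sum_i phi_i X_{t-i} + eps_t, the
one-step-ahead conditional mean is
  E[X_{t+1} | X_t, ...] = c + sum_i phi_i X_{t+1-i}.
Substitute known values:
  E[X_{t+1} | ...] = -2 + (-0.369) * (-4) + (-0.064) * (-7) + (0.417) * (8)
                   = 3.2600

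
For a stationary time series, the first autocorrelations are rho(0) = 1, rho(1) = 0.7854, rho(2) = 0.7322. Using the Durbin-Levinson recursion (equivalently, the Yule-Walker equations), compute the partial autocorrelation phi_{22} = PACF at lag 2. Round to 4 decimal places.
\phi_{22} = 0.3011

The PACF at lag k is phi_{kk}, the last component of the solution
to the Yule-Walker system G_k phi = r_k where
  (G_k)_{ij} = rho(|i - j|), (r_k)_i = rho(i), i,j = 1..k.
Equivalently, Durbin-Levinson gives phi_{kk} iteratively:
  phi_{11} = rho(1)
  phi_{kk} = [rho(k) - sum_{j=1..k-1} phi_{k-1,j} rho(k-j)]
            / [1 - sum_{j=1..k-1} phi_{k-1,j} rho(j)],
  phi_{k,j} = phi_{k-1,j} - phi_{kk} phi_{k-1,k-j},  j = 1..k-1.
Step k = 1:
  phi_11 = rho(1) = 0.7854.
Step k = 2:
  phi_22 = [rho(2) - phi_11 rho(1)] / [1 - phi_11 rho(1)] = [0.7322 - (0.7854)(0.7854)] / [1 - (0.7854)(0.7854)]
         = 0.11534684 / 0.38314684 = 0.3011.
Therefore phi_{22} = 0.3011.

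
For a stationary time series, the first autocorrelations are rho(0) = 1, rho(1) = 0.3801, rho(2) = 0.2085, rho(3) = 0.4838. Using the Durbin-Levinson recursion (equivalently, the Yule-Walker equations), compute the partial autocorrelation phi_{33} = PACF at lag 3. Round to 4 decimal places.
\phi_{33} = 0.4491

The PACF at lag k is phi_{kk}, the last component of the solution
to the Yule-Walker system G_k phi = r_k where
  (G_k)_{ij} = rho(|i - j|), (r_k)_i = rho(i), i,j = 1..k.
Equivalently, Durbin-Levinson gives phi_{kk} iteratively:
  phi_{11} = rho(1)
  phi_{kk} = [rho(k) - sum_{j=1..k-1} phi_{k-1,j} rho(k-j)]
            / [1 - sum_{j=1..k-1} phi_{k-1,j} rho(j)],
  phi_{k,j} = phi_{k-1,j} - phi_{kk} phi_{k-1,k-j},  j = 1..k-1.
Step k = 1:
  phi_11 = rho(1) = 0.3801.
Step k = 2:
  phi_22 = [rho(2) - phi_11 rho(1)] / [1 - phi_11 rho(1)] = [0.2085 - (0.3801)(0.3801)] / [1 - (0.3801)(0.3801)]
         = 0.06402399 / 0.85552399 = 0.074836.
  Update: phi_21 = phi_11 - phi_22 phi_11 = 0.3801 - (0.074836)(0.3801) = 0.351655.
Step k = 3:
  phi_33 = [rho(3) - phi_21 rho(2) - phi_22 rho(1)] / [1 - phi_21 rho(1) - phi_22 rho(2)]
    numerator   = 0.4838 - (0.351655)(0.2085) - (0.074836)(0.3801) = 0.3820348
    denominator = 1 - (0.351655)(0.3801) - (0.074836)(0.2085) = 0.85073269
  phi_33 = 0.3820348 / 0.85073269 = 0.4491.
Therefore phi_{33} = 0.4491.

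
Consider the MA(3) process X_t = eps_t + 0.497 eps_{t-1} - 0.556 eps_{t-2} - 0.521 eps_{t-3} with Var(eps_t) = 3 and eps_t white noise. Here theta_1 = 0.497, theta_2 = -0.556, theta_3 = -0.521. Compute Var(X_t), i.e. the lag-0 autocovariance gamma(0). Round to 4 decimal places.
\gamma(0) = 5.4828

For an MA(q) process X_t = eps_t + sum_i theta_i eps_{t-i} with
Var(eps_t) = sigma^2, the variance is
  gamma(0) = sigma^2 * (1 + sum_i theta_i^2).
  sum_i theta_i^2 = (0.497)^2 + (-0.556)^2 + (-0.521)^2 = 0.247009 + 0.309136 + 0.271441 = 0.827586.
  gamma(0) = 3 * (1 + 0.827586) = 3 * 1.827586 = 5.482758, which rounds to 5.4828.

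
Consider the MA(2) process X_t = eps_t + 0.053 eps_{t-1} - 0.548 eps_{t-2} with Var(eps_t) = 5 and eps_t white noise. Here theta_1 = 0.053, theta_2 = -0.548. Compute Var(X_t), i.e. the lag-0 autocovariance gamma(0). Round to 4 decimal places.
\gamma(0) = 6.5156

For an MA(q) process X_t = eps_t + sum_i theta_i eps_{t-i} with
Var(eps_t) = sigma^2, the variance is
  gamma(0) = sigma^2 * (1 + sum_i theta_i^2).
  sum_i theta_i^2 = (0.053)^2 + (-0.548)^2 = 0.002809 + 0.300304 = 0.303113.
  gamma(0) = 5 * (1 + 0.303113) = 5 * 1.303113 = 6.515565, which rounds to 6.5156.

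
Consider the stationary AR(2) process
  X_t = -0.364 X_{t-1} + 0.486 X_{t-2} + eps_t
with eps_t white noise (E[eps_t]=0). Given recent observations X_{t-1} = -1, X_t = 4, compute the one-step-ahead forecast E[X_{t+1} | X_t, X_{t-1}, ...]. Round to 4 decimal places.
E[X_{t+1} \mid \mathcal F_t] = -1.9420

For an AR(p) model X_t = c + sum_i phi_i X_{t-i} + eps_t, the
one-step-ahead conditional mean is
  E[X_{t+1} | X_t, ...] = c + sum_i phi_i X_{t+1-i}.
Substitute known values:
  E[X_{t+1} | ...] = (-0.364) * (4) + (0.486) * (-1)
                   = -1.9420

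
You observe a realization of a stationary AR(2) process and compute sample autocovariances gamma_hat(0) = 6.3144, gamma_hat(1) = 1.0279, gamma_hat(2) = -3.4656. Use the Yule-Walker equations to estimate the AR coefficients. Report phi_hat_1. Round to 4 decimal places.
\hat\phi_{1} = 0.2590

The Yule-Walker equations for an AR(p) process read, in matrix form,
  Gamma_p phi = r_p,   with   (Gamma_p)_{ij} = gamma(|i - j|),
                       (r_p)_i = gamma(i),   i,j = 1..p.
Substitute the sample gammas (Toeplitz matrix and right-hand side of size 2):
  Gamma_p = [[6.3144, 1.0279], [1.0279, 6.3144]]
  r_p     = [1.0279, -3.4656]
Written out:
  6.3144 phi_1 + 1.0279 phi_2 = 1.0279
  1.0279 phi_1 + 6.3144 phi_2 = -3.4656
Solve by Cramer's rule:
  det = gamma(0)^2 - gamma(1)^2 = (6.3144)^2 - (1.0279)^2 = 39.87164736 - 1.05657841 = 38.81506895
  phi_hat_1 = [gamma(1) gamma(0) - gamma(1) gamma(2)] / det = [(1.0279)(6.3144) - (1.0279)(-3.4656)] / 38.81506895 = 10.052862 / 38.81506895 = 0.259
  phi_hat_2 = [gamma(0) gamma(2) - gamma(1)^2] / det = [(6.3144)(-3.4656) - (1.0279)^2] / 38.81506895 = -22.93976305 / 38.81506895 = -0.591
So phi_hat = [0.2590, -0.5910].
Therefore phi_hat_1 = 0.2590.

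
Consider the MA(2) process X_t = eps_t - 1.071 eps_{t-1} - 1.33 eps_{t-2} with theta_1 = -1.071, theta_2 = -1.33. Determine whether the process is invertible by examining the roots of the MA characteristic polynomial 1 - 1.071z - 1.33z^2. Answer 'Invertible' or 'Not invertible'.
\text{Not invertible}

The MA(q) characteristic polynomial is P(z) = 1 - 1.071z - 1.33z^2.
Invertibility requires all roots to lie outside the unit circle, i.e. |z| > 1 for every root.
Set 1 + (-1.071) z + (-1.33) z^2 = 0, i.e. a z^2 + b z + c = 0 with a = -1.33, b = -1.071, c = 1.
Discriminant D = b^2 - 4ac = (-1.071)^2 - 4*(-1.33)*1 = 1.147041 - (-5.32) = 6.467041.
D >= 0, so the roots are real: z = (-b +/- sqrt(D)) / (2a) = (1.071 +/- 2.543038) / (-2.66).
  z_1 = (1.071 + 2.543038) / (-2.66) = -1.3587,   |z_1| = 1.3587.
  z_2 = (1.071 - 2.543038) / (-2.66) = 0.5534,   |z_2| = 0.5534.
Moduli of all roots: 1.3587, 0.5534.
All moduli strictly greater than 1? No.
Verdict: Not invertible.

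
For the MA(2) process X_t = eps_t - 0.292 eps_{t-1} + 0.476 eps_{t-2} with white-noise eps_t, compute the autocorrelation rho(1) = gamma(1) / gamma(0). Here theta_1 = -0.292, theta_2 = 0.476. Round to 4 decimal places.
\rho(1) = -0.3285

For an MA(q) process with theta_0 = 1, the autocovariance is
  gamma(k) = sigma^2 * sum_{i=0..q-k} theta_i * theta_{i+k},
and rho(k) = gamma(k) / gamma(0). Sigma^2 cancels.
  numerator   = (1)*(-0.292) + (-0.292)*(0.476) = -0.430992.
  denominator = (1)^2 + (-0.292)^2 + (0.476)^2 = 1.31184.
  rho(1) = -0.430992 / 1.31184 = -0.3285.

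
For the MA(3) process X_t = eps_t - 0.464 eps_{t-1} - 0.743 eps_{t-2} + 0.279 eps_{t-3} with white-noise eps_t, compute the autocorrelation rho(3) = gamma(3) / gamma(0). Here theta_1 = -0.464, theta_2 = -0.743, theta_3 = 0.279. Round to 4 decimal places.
\rho(3) = 0.1512

For an MA(q) process with theta_0 = 1, the autocovariance is
  gamma(k) = sigma^2 * sum_{i=0..q-k} theta_i * theta_{i+k},
and rho(k) = gamma(k) / gamma(0). Sigma^2 cancels.
  numerator   = (1)*(0.279) = 0.279.
  denominator = (1)^2 + (-0.464)^2 + (-0.743)^2 + (0.279)^2 = 1.845186.
  rho(3) = 0.279 / 1.845186 = 0.1512.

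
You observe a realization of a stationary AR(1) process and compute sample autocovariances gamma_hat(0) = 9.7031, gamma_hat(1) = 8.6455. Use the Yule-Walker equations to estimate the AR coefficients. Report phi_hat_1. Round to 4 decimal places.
\hat\phi_{1} = 0.8910

The Yule-Walker equations for an AR(p) process read, in matrix form,
  Gamma_p phi = r_p,   with   (Gamma_p)_{ij} = gamma(|i - j|),
                       (r_p)_i = gamma(i),   i,j = 1..p.
Substitute the sample gammas (Toeplitz matrix and right-hand side of size 1):
  Gamma_p = [[9.7031]]
  r_p     = [8.6455]
With p = 1 this is the single equation gamma(0) phi_1 = gamma(1):
  phi_hat_1 = gamma(1) / gamma(0) = 8.6455 / 9.7031 = 0.8910.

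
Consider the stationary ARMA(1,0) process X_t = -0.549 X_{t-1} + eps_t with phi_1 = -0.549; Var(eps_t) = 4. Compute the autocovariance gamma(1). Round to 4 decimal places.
\gamma(1) = -3.1434

Multiply the model equation by X_{t-k} and take expectations. With theta_0 = psi_0 = 1 and psi_j the MA(infinity) weights, this gives
  gamma(k) - sum_i phi_i gamma(k-i) = c_k,
  c_k = sigma^2 * sum_{j=k..q} theta_j psi_{j-k}   (c_k = 0 for k > q),
using gamma(-m) = gamma(m).
Pure AR (q = 0): c_0 = sigma^2 = 4, c_k = 0 for k >= 1.
Equations for k = 0 and k = 1 (AR order 1):
  gamma(0) = phi_1 gamma(1) + c_0
  gamma(1) = phi_1 gamma(0) + c_1
Substituting the second into the first: gamma(0) (1 - phi_1^2) = c_0 + phi_1 c_1, so
  gamma(0) = c_0 / (1 - phi_1^2) = 4 / (1 - (-0.549)^2) = 4 / 0.698599 = 5.725745.
  gamma(1) = phi_1 gamma(0) = (-0.549)(5.725745) = -3.143434.
Therefore gamma(1) = -3.1434 (to 4 decimal places).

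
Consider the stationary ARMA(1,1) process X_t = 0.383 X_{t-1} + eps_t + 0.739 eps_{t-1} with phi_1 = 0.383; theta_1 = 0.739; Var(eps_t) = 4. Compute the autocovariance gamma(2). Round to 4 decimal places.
\gamma(2) = 2.5845

Multiply the model equation by X_{t-k} and take expectations. With theta_0 = psi_0 = 1 and psi_j the MA(infinity) weights, this gives
  gamma(k) - sum_i phi_i gamma(k-i) = c_k,
  c_k = sigma^2 * sum_{j=k..q} theta_j psi_{j-k}   (c_k = 0 for k > q),
using gamma(-m) = gamma(m).
psi-weights needed (psi_j = theta_j + sum_i phi_i psi_{j-i}):
  psi_1 = theta_1 + phi_1 = 0.739 + (0.383) = 1.122
Right-hand sides:
  c_0 = sigma^2 (1 + theta_1 psi_1) = 4 * (1 + (0.739)(1.122)) = 4 * 1.829158 = 7.316632
  c_1 = sigma^2 theta_1 = 4 * (0.739) = 2.956
  c_2 = 0
Equations for k = 0 and k = 1 (AR order 1):
  gamma(0) = phi_1 gamma(1) + c_0
  gamma(1) = phi_1 gamma(0) + c_1
Substituting the second into the first: gamma(0) (1 - phi_1^2) = c_0 + phi_1 c_1, so
  gamma(0) = (c_0 + phi_1 c_1) / (1 - phi_1^2) = (7.316632 + (0.383)(2.956)) / (1 - (0.383)^2) = 8.44878 / 0.853311 = 9.901173.
  gamma(1) = phi_1 gamma(0) + c_1 = (0.383)(9.901173) + (2.956) = 6.748149.
For k = 2 (> q): gamma(2) = phi_1 gamma(1) = (0.383)(6.748149) = 2.584541.
Therefore gamma(2) = 2.5845 (to 4 decimal places).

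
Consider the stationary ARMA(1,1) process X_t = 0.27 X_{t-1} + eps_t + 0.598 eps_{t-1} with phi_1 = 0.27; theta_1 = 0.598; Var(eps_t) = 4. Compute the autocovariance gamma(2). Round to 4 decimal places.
\gamma(2) = 1.1744

Multiply the model equation by X_{t-k} and take expectations. With theta_0 = psi_0 = 1 and psi_j the MA(infinity) weights, this gives
  gamma(k) - sum_i phi_i gamma(k-i) = c_k,
  c_k = sigma^2 * sum_{j=k..q} theta_j psi_{j-k}   (c_k = 0 for k > q),
using gamma(-m) = gamma(m).
psi-weights needed (psi_j = theta_j + sum_i phi_i psi_{j-i}):
  psi_1 = theta_1 + phi_1 = 0.598 + (0.27) = 0.868
Right-hand sides:
  c_0 = sigma^2 (1 + theta_1 psi_1) = 4 * (1 + (0.598)(0.868)) = 4 * 1.519064 = 6.076256
  c_1 = sigma^2 theta_1 = 4 * (0.598) = 2.392
  c_2 = 0
Equations for k = 0 and k = 1 (AR order 1):
  gamma(0) = phi_1 gamma(1) + c_0
  gamma(1) = phi_1 gamma(0) + c_1
Substituting the second into the first: gamma(0) (1 - phi_1^2) = c_0 + phi_1 c_1, so
  gamma(0) = (c_0 + phi_1 c_1) / (1 - phi_1^2) = (6.076256 + (0.27)(2.392)) / (1 - (0.27)^2) = 6.722096 / 0.9271 = 7.25067.
  gamma(1) = phi_1 gamma(0) + c_1 = (0.27)(7.25067) + (2.392) = 4.349681.
For k = 2 (> q): gamma(2) = phi_1 gamma(1) = (0.27)(4.349681) = 1.174414.
Therefore gamma(2) = 1.1744 (to 4 decimal places).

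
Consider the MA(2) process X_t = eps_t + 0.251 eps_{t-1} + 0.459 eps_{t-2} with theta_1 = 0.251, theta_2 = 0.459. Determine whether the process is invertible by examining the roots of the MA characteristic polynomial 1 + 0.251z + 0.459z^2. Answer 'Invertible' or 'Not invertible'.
\text{Invertible}

The MA(q) characteristic polynomial is P(z) = 1 + 0.251z + 0.459z^2.
Invertibility requires all roots to lie outside the unit circle, i.e. |z| > 1 for every root.
Set 1 + (0.251) z + (0.459) z^2 = 0, i.e. a z^2 + b z + c = 0 with a = 0.459, b = 0.251, c = 1.
Discriminant D = b^2 - 4ac = (0.251)^2 - 4*(0.459)*1 = 0.063001 - (1.836) = -1.772999.
D < 0, so the roots are the complex-conjugate pair z = (-b +/- i sqrt(-D)) / (2a) = -0.2734 +/- 1.4505i.
For a conjugate pair |z|^2 = z * conj(z) = (product of roots) = c/a = 1/(0.459) = 2.178649, so |z| = sqrt(2.178649) = 1.476 for both roots.
Moduli of all roots: 1.4760, 1.4760.
All moduli strictly greater than 1? Yes.
Verdict: Invertible.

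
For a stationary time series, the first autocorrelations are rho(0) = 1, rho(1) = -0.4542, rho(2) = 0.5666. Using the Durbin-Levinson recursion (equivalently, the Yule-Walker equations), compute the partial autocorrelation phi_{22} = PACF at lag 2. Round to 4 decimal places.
\phi_{22} = 0.4540

The PACF at lag k is phi_{kk}, the last component of the solution
to the Yule-Walker system G_k phi = r_k where
  (G_k)_{ij} = rho(|i - j|), (r_k)_i = rho(i), i,j = 1..k.
Equivalently, Durbin-Levinson gives phi_{kk} iteratively:
  phi_{11} = rho(1)
  phi_{kk} = [rho(k) - sum_{j=1..k-1} phi_{k-1,j} rho(k-j)]
            / [1 - sum_{j=1..k-1} phi_{k-1,j} rho(j)],
  phi_{k,j} = phi_{k-1,j} - phi_{kk} phi_{k-1,k-j},  j = 1..k-1.
Step k = 1:
  phi_11 = rho(1) = -0.4542.
Step k = 2:
  phi_22 = [rho(2) - phi_11 rho(1)] / [1 - phi_11 rho(1)] = [0.5666 - (-0.4542)(-0.4542)] / [1 - (-0.4542)(-0.4542)]
         = 0.36030236 / 0.79370236 = 0.454.
Therefore phi_{22} = 0.4540.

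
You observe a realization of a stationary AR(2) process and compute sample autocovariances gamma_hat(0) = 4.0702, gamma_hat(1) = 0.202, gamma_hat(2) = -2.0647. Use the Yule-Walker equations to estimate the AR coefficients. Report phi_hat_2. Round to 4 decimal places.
\hat\phi_{2} = -0.5110

The Yule-Walker equations for an AR(p) process read, in matrix form,
  Gamma_p phi = r_p,   with   (Gamma_p)_{ij} = gamma(|i - j|),
                       (r_p)_i = gamma(i),   i,j = 1..p.
Substitute the sample gammas (Toeplitz matrix and right-hand side of size 2):
  Gamma_p = [[4.0702, 0.202], [0.202, 4.0702]]
  r_p     = [0.202, -2.0647]
Written out:
  4.0702 phi_1 + 0.202 phi_2 = 0.202
  0.202 phi_1 + 4.0702 phi_2 = -2.0647
Solve by Cramer's rule:
  det = gamma(0)^2 - gamma(1)^2 = (4.0702)^2 - (0.202)^2 = 16.56652804 - 0.040804 = 16.52572404
  phi_hat_1 = [gamma(1) gamma(0) - gamma(1) gamma(2)] / det = [(0.202)(4.0702) - (0.202)(-2.0647)] / 16.52572404 = 1.2392498 / 16.52572404 = 0.075
  phi_hat_2 = [gamma(0) gamma(2) - gamma(1)^2] / det = [(4.0702)(-2.0647) - (0.202)^2] / 16.52572404 = -8.44454594 / 16.52572404 = -0.511
So phi_hat = [0.0750, -0.5110].
Therefore phi_hat_2 = -0.5110.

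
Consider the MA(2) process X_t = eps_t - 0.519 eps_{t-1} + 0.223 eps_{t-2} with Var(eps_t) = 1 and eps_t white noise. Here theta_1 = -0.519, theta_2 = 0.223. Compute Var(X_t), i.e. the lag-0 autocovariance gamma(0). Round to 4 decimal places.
\gamma(0) = 1.3191

For an MA(q) process X_t = eps_t + sum_i theta_i eps_{t-i} with
Var(eps_t) = sigma^2, the variance is
  gamma(0) = sigma^2 * (1 + sum_i theta_i^2).
  sum_i theta_i^2 = (-0.519)^2 + (0.223)^2 = 0.269361 + 0.049729 = 0.31909.
  gamma(0) = 1 * (1 + 0.31909) = 1 * 1.31909 = 1.31909, which rounds to 1.3191.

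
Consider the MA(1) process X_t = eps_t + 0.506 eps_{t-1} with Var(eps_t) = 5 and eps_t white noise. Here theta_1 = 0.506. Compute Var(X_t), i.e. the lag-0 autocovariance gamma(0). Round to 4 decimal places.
\gamma(0) = 6.2802

For an MA(q) process X_t = eps_t + sum_i theta_i eps_{t-i} with
Var(eps_t) = sigma^2, the variance is
  gamma(0) = sigma^2 * (1 + sum_i theta_i^2).
  sum_i theta_i^2 = (0.506)^2 = 0.256036.
  gamma(0) = 5 * (1 + 0.256036) = 5 * 1.256036 = 6.28018, which rounds to 6.2802.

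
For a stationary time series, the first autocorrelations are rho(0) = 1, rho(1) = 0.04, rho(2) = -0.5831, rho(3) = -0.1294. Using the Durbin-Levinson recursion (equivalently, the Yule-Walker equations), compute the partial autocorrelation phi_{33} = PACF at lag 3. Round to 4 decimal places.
\phi_{33} = -0.1052

The PACF at lag k is phi_{kk}, the last component of the solution
to the Yule-Walker system G_k phi = r_k where
  (G_k)_{ij} = rho(|i - j|), (r_k)_i = rho(i), i,j = 1..k.
Equivalently, Durbin-Levinson gives phi_{kk} iteratively:
  phi_{11} = rho(1)
  phi_{kk} = [rho(k) - sum_{j=1..k-1} phi_{k-1,j} rho(k-j)]
            / [1 - sum_{j=1..k-1} phi_{k-1,j} rho(j)],
  phi_{k,j} = phi_{k-1,j} - phi_{kk} phi_{k-1,k-j},  j = 1..k-1.
Step k = 1:
  phi_11 = rho(1) = 0.04.
Step k = 2:
  phi_22 = [rho(2) - phi_11 rho(1)] / [1 - phi_11 rho(1)] = [-0.5831 - (0.04)(0.04)] / [1 - (0.04)(0.04)]
         = -0.5847 / 0.9984 = -0.585637.
  Update: phi_21 = phi_11 - phi_22 phi_11 = 0.04 - (-0.585637)(0.04) = 0.063425.
Step k = 3:
  phi_33 = [rho(3) - phi_21 rho(2) - phi_22 rho(1)] / [1 - phi_21 rho(1) - phi_22 rho(2)]
    numerator   = -0.1294 - (0.063425)(-0.5831) - (-0.585637)(0.04) = -0.06899112
    denominator = 1 - (0.063425)(0.04) - (-0.585637)(-0.5831) = 0.65597803
  phi_33 = -0.06899112 / 0.65597803 = -0.1052.
Therefore phi_{33} = -0.1052.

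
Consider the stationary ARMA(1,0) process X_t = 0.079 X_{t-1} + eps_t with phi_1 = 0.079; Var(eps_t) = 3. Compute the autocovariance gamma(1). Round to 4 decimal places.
\gamma(1) = 0.2385

Multiply the model equation by X_{t-k} and take expectations. With theta_0 = psi_0 = 1 and psi_j the MA(infinity) weights, this gives
  gamma(k) - sum_i phi_i gamma(k-i) = c_k,
  c_k = sigma^2 * sum_{j=k..q} theta_j psi_{j-k}   (c_k = 0 for k > q),
using gamma(-m) = gamma(m).
Pure AR (q = 0): c_0 = sigma^2 = 3, c_k = 0 for k >= 1.
Equations for k = 0 and k = 1 (AR order 1):
  gamma(0) = phi_1 gamma(1) + c_0
  gamma(1) = phi_1 gamma(0) + c_1
Substituting the second into the first: gamma(0) (1 - phi_1^2) = c_0 + phi_1 c_1, so
  gamma(0) = c_0 / (1 - phi_1^2) = 3 / (1 - (0.079)^2) = 3 / 0.993759 = 3.018841.
  gamma(1) = phi_1 gamma(0) = (0.079)(3.018841) = 0.238488.
Therefore gamma(1) = 0.2385 (to 4 decimal places).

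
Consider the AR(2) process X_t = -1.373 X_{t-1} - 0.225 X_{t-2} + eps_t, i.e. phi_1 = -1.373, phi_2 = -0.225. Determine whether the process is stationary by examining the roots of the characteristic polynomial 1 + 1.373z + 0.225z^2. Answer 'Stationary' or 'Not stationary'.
\text{Not stationary}

The AR(p) characteristic polynomial is P(z) = 1 + 1.373z + 0.225z^2.
Stationarity requires all roots to lie outside the unit circle, i.e. |z| > 1 for every root.
Set 1 + (1.373) z + (0.225) z^2 = 0, i.e. a z^2 + b z + c = 0 with a = 0.225, b = 1.373, c = 1.
Discriminant D = b^2 - 4ac = (1.373)^2 - 4*(0.225)*1 = 1.885129 - (0.9) = 0.985129.
D >= 0, so the roots are real: z = (-b +/- sqrt(D)) / (2a) = (-1.373 +/- 0.992537) / (0.45).
  z_1 = (-1.373 + 0.992537) / (0.45) = -0.8455,   |z_1| = 0.8455.
  z_2 = (-1.373 - 0.992537) / (0.45) = -5.2567,   |z_2| = 5.2567.
Moduli of all roots: 0.8455, 5.2567.
All moduli strictly greater than 1? No.
Verdict: Not stationary.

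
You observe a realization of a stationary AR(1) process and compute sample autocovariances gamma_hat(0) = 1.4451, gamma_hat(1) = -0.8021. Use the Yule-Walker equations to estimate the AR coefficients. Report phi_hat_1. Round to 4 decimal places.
\hat\phi_{1} = -0.5550

The Yule-Walker equations for an AR(p) process read, in matrix form,
  Gamma_p phi = r_p,   with   (Gamma_p)_{ij} = gamma(|i - j|),
                       (r_p)_i = gamma(i),   i,j = 1..p.
Substitute the sample gammas (Toeplitz matrix and right-hand side of size 1):
  Gamma_p = [[1.4451]]
  r_p     = [-0.8021]
With p = 1 this is the single equation gamma(0) phi_1 = gamma(1):
  phi_hat_1 = gamma(1) / gamma(0) = -0.8021 / 1.4451 = -0.5550.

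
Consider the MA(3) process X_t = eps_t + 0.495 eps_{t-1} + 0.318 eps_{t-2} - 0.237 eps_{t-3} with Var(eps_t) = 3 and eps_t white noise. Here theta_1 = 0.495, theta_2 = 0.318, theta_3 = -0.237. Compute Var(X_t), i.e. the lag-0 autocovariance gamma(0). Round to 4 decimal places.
\gamma(0) = 4.2070

For an MA(q) process X_t = eps_t + sum_i theta_i eps_{t-i} with
Var(eps_t) = sigma^2, the variance is
  gamma(0) = sigma^2 * (1 + sum_i theta_i^2).
  sum_i theta_i^2 = (0.495)^2 + (0.318)^2 + (-0.237)^2 = 0.245025 + 0.101124 + 0.056169 = 0.402318.
  gamma(0) = 3 * (1 + 0.402318) = 3 * 1.402318 = 4.206954, which rounds to 4.2070.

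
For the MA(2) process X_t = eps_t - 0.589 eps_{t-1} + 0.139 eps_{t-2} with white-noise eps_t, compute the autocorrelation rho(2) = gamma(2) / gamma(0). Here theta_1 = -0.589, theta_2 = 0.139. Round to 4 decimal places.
\rho(2) = 0.1017

For an MA(q) process with theta_0 = 1, the autocovariance is
  gamma(k) = sigma^2 * sum_{i=0..q-k} theta_i * theta_{i+k},
and rho(k) = gamma(k) / gamma(0). Sigma^2 cancels.
  numerator   = (1)*(0.139) = 0.139.
  denominator = (1)^2 + (-0.589)^2 + (0.139)^2 = 1.366242.
  rho(2) = 0.139 / 1.366242 = 0.1017.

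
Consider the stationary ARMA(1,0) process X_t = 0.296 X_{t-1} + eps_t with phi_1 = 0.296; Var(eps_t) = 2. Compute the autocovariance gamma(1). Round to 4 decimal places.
\gamma(1) = 0.6488

Multiply the model equation by X_{t-k} and take expectations. With theta_0 = psi_0 = 1 and psi_j the MA(infinity) weights, this gives
  gamma(k) - sum_i phi_i gamma(k-i) = c_k,
  c_k = sigma^2 * sum_{j=k..q} theta_j psi_{j-k}   (c_k = 0 for k > q),
using gamma(-m) = gamma(m).
Pure AR (q = 0): c_0 = sigma^2 = 2, c_k = 0 for k >= 1.
Equations for k = 0 and k = 1 (AR order 1):
  gamma(0) = phi_1 gamma(1) + c_0
  gamma(1) = phi_1 gamma(0) + c_1
Substituting the second into the first: gamma(0) (1 - phi_1^2) = c_0 + phi_1 c_1, so
  gamma(0) = c_0 / (1 - phi_1^2) = 2 / (1 - (0.296)^2) = 2 / 0.912384 = 2.192059.
  gamma(1) = phi_1 gamma(0) = (0.296)(2.192059) = 0.64885.
Therefore gamma(1) = 0.6488 (to 4 decimal places).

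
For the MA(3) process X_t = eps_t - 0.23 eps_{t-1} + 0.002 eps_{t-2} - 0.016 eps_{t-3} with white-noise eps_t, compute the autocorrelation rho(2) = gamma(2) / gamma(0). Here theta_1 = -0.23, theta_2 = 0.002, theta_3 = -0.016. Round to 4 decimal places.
\rho(2) = 0.0054

For an MA(q) process with theta_0 = 1, the autocovariance is
  gamma(k) = sigma^2 * sum_{i=0..q-k} theta_i * theta_{i+k},
and rho(k) = gamma(k) / gamma(0). Sigma^2 cancels.
  numerator   = (1)*(0.002) + (-0.23)*(-0.016) = 0.00568.
  denominator = (1)^2 + (-0.23)^2 + (0.002)^2 + (-0.016)^2 = 1.05316.
  rho(2) = 0.00568 / 1.05316 = 0.0054.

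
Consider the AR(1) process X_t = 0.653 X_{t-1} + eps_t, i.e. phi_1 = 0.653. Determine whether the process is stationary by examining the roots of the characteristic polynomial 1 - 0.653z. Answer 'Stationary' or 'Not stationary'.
\text{Stationary}

The AR(p) characteristic polynomial is P(z) = 1 - 0.653z.
Stationarity requires all roots to lie outside the unit circle, i.e. |z| > 1 for every root.
This is linear in z: 1 + (-0.653) z = 0  =>  z = -1/(-0.653) = 1.531394,  |z| = 1.531394.
Moduli of all roots: 1.5314.
All moduli strictly greater than 1? Yes.
Verdict: Stationary.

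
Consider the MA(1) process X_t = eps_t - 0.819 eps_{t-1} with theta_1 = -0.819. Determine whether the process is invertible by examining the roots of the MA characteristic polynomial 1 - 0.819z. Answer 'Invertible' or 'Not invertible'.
\text{Invertible}

The MA(q) characteristic polynomial is P(z) = 1 - 0.819z.
Invertibility requires all roots to lie outside the unit circle, i.e. |z| > 1 for every root.
This is linear in z: 1 + (-0.819) z = 0  =>  z = -1/(-0.819) = 1.221001,  |z| = 1.221001.
Moduli of all roots: 1.2210.
All moduli strictly greater than 1? Yes.
Verdict: Invertible.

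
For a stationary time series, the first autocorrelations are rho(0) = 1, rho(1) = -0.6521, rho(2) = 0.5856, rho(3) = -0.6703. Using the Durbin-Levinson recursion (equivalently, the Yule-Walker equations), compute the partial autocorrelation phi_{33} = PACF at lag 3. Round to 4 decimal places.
\phi_{33} = -0.4019

The PACF at lag k is phi_{kk}, the last component of the solution
to the Yule-Walker system G_k phi = r_k where
  (G_k)_{ij} = rho(|i - j|), (r_k)_i = rho(i), i,j = 1..k.
Equivalently, Durbin-Levinson gives phi_{kk} iteratively:
  phi_{11} = rho(1)
  phi_{kk} = [rho(k) - sum_{j=1..k-1} phi_{k-1,j} rho(k-j)]
            / [1 - sum_{j=1..k-1} phi_{k-1,j} rho(j)],
  phi_{k,j} = phi_{k-1,j} - phi_{kk} phi_{k-1,k-j},  j = 1..k-1.
Step k = 1:
  phi_11 = rho(1) = -0.6521.
Step k = 2:
  phi_22 = [rho(2) - phi_11 rho(1)] / [1 - phi_11 rho(1)] = [0.5856 - (-0.6521)(-0.6521)] / [1 - (-0.6521)(-0.6521)]
         = 0.16036559 / 0.57476559 = 0.27901.
  Update: phi_21 = phi_11 - phi_22 phi_11 = -0.6521 - (0.27901)(-0.6521) = -0.470157.
Step k = 3:
  phi_33 = [rho(3) - phi_21 rho(2) - phi_22 rho(1)] / [1 - phi_21 rho(1) - phi_22 rho(2)]
    numerator   = -0.6703 - (-0.470157)(0.5856) - (0.27901)(-0.6521) = -0.21303319
    denominator = 1 - (-0.470157)(-0.6521) - (0.27901)(0.5856) = 0.53002192
  phi_33 = -0.21303319 / 0.53002192 = -0.4019.
Therefore phi_{33} = -0.4019.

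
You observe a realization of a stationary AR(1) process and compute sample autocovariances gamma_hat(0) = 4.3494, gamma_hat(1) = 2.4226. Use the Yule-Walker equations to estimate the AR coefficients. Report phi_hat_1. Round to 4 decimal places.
\hat\phi_{1} = 0.5570

The Yule-Walker equations for an AR(p) process read, in matrix form,
  Gamma_p phi = r_p,   with   (Gamma_p)_{ij} = gamma(|i - j|),
                       (r_p)_i = gamma(i),   i,j = 1..p.
Substitute the sample gammas (Toeplitz matrix and right-hand side of size 1):
  Gamma_p = [[4.3494]]
  r_p     = [2.4226]
With p = 1 this is the single equation gamma(0) phi_1 = gamma(1):
  phi_hat_1 = gamma(1) / gamma(0) = 2.4226 / 4.3494 = 0.5570.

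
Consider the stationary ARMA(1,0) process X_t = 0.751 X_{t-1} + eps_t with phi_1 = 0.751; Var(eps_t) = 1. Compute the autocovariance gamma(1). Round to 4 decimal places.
\gamma(1) = 1.7225

Multiply the model equation by X_{t-k} and take expectations. With theta_0 = psi_0 = 1 and psi_j the MA(infinity) weights, this gives
  gamma(k) - sum_i phi_i gamma(k-i) = c_k,
  c_k = sigma^2 * sum_{j=k..q} theta_j psi_{j-k}   (c_k = 0 for k > q),
using gamma(-m) = gamma(m).
Pure AR (q = 0): c_0 = sigma^2 = 1, c_k = 0 for k >= 1.
Equations for k = 0 and k = 1 (AR order 1):
  gamma(0) = phi_1 gamma(1) + c_0
  gamma(1) = phi_1 gamma(0) + c_1
Substituting the second into the first: gamma(0) (1 - phi_1^2) = c_0 + phi_1 c_1, so
  gamma(0) = c_0 / (1 - phi_1^2) = 1 / (1 - (0.751)^2) = 1 / 0.435999 = 2.293583.
  gamma(1) = phi_1 gamma(0) = (0.751)(2.293583) = 1.722481.
Therefore gamma(1) = 1.7225 (to 4 decimal places).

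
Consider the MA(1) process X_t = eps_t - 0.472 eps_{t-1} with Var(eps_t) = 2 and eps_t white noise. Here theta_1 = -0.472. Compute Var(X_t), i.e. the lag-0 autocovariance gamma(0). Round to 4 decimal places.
\gamma(0) = 2.4456

For an MA(q) process X_t = eps_t + sum_i theta_i eps_{t-i} with
Var(eps_t) = sigma^2, the variance is
  gamma(0) = sigma^2 * (1 + sum_i theta_i^2).
  sum_i theta_i^2 = (-0.472)^2 = 0.222784.
  gamma(0) = 2 * (1 + 0.222784) = 2 * 1.222784 = 2.445568, which rounds to 2.4456.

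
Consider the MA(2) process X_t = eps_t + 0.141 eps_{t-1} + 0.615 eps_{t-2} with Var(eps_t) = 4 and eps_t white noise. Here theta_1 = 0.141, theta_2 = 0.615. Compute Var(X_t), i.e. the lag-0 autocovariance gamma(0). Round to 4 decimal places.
\gamma(0) = 5.5924

For an MA(q) process X_t = eps_t + sum_i theta_i eps_{t-i} with
Var(eps_t) = sigma^2, the variance is
  gamma(0) = sigma^2 * (1 + sum_i theta_i^2).
  sum_i theta_i^2 = (0.141)^2 + (0.615)^2 = 0.019881 + 0.378225 = 0.398106.
  gamma(0) = 4 * (1 + 0.398106) = 4 * 1.398106 = 5.592424, which rounds to 5.5924.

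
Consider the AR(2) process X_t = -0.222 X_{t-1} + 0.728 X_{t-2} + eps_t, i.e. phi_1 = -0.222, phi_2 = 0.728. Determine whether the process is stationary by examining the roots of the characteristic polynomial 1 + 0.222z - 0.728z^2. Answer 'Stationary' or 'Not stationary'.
\text{Stationary}

The AR(p) characteristic polynomial is P(z) = 1 + 0.222z - 0.728z^2.
Stationarity requires all roots to lie outside the unit circle, i.e. |z| > 1 for every root.
Set 1 + (0.222) z + (-0.728) z^2 = 0, i.e. a z^2 + b z + c = 0 with a = -0.728, b = 0.222, c = 1.
Discriminant D = b^2 - 4ac = (0.222)^2 - 4*(-0.728)*1 = 0.049284 - (-2.912) = 2.961284.
D >= 0, so the roots are real: z = (-b +/- sqrt(D)) / (2a) = (-0.222 +/- 1.720838) / (-1.456).
  z_1 = (-0.222 + 1.720838) / (-1.456) = -1.0294,   |z_1| = 1.0294.
  z_2 = (-0.222 - 1.720838) / (-1.456) = 1.3344,   |z_2| = 1.3344.
Moduli of all roots: 1.0294, 1.3344.
All moduli strictly greater than 1? Yes.
Verdict: Stationary.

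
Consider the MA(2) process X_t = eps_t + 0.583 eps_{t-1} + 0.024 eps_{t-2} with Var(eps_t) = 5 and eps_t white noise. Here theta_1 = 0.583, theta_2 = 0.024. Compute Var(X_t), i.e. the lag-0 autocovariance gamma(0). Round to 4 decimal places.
\gamma(0) = 6.7023

For an MA(q) process X_t = eps_t + sum_i theta_i eps_{t-i} with
Var(eps_t) = sigma^2, the variance is
  gamma(0) = sigma^2 * (1 + sum_i theta_i^2).
  sum_i theta_i^2 = (0.583)^2 + (0.024)^2 = 0.339889 + 0.000576 = 0.340465.
  gamma(0) = 5 * (1 + 0.340465) = 5 * 1.340465 = 6.702325, which rounds to 6.7023.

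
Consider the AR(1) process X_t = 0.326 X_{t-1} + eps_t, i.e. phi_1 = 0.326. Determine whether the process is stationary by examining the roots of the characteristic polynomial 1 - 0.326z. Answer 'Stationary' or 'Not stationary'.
\text{Stationary}

The AR(p) characteristic polynomial is P(z) = 1 - 0.326z.
Stationarity requires all roots to lie outside the unit circle, i.e. |z| > 1 for every root.
This is linear in z: 1 + (-0.326) z = 0  =>  z = -1/(-0.326) = 3.067485,  |z| = 3.067485.
Moduli of all roots: 3.0675.
All moduli strictly greater than 1? Yes.
Verdict: Stationary.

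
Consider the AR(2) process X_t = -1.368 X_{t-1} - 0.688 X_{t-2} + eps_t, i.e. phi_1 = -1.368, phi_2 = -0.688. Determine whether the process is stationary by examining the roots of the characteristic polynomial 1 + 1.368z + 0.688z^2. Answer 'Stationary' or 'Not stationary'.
\text{Stationary}

The AR(p) characteristic polynomial is P(z) = 1 + 1.368z + 0.688z^2.
Stationarity requires all roots to lie outside the unit circle, i.e. |z| > 1 for every root.
Set 1 + (1.368) z + (0.688) z^2 = 0, i.e. a z^2 + b z + c = 0 with a = 0.688, b = 1.368, c = 1.
Discriminant D = b^2 - 4ac = (1.368)^2 - 4*(0.688)*1 = 1.871424 - (2.752) = -0.880576.
D < 0, so the roots are the complex-conjugate pair z = (-b +/- i sqrt(-D)) / (2a) = -0.9942 +/- 0.682i.
For a conjugate pair |z|^2 = z * conj(z) = (product of roots) = c/a = 1/(0.688) = 1.453488, so |z| = sqrt(1.453488) = 1.2056 for both roots.
Moduli of all roots: 1.2056, 1.2056.
All moduli strictly greater than 1? Yes.
Verdict: Stationary.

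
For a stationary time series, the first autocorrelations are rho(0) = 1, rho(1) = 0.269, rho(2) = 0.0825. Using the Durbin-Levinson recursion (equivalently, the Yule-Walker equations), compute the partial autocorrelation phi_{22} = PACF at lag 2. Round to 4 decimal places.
\phi_{22} = 0.0109

The PACF at lag k is phi_{kk}, the last component of the solution
to the Yule-Walker system G_k phi = r_k where
  (G_k)_{ij} = rho(|i - j|), (r_k)_i = rho(i), i,j = 1..k.
Equivalently, Durbin-Levinson gives phi_{kk} iteratively:
  phi_{11} = rho(1)
  phi_{kk} = [rho(k) - sum_{j=1..k-1} phi_{k-1,j} rho(k-j)]
            / [1 - sum_{j=1..k-1} phi_{k-1,j} rho(j)],
  phi_{k,j} = phi_{k-1,j} - phi_{kk} phi_{k-1,k-j},  j = 1..k-1.
Step k = 1:
  phi_11 = rho(1) = 0.269.
Step k = 2:
  phi_22 = [rho(2) - phi_11 rho(1)] / [1 - phi_11 rho(1)] = [0.0825 - (0.269)(0.269)] / [1 - (0.269)(0.269)]
         = 0.010139 / 0.927639 = 0.0109.
Therefore phi_{22} = 0.0109.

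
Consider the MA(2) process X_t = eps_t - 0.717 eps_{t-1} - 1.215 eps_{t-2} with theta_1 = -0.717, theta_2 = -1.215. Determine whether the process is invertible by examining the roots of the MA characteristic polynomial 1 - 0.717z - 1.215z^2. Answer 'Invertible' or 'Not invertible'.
\text{Not invertible}

The MA(q) characteristic polynomial is P(z) = 1 - 0.717z - 1.215z^2.
Invertibility requires all roots to lie outside the unit circle, i.e. |z| > 1 for every root.
Set 1 + (-0.717) z + (-1.215) z^2 = 0, i.e. a z^2 + b z + c = 0 with a = -1.215, b = -0.717, c = 1.
Discriminant D = b^2 - 4ac = (-0.717)^2 - 4*(-1.215)*1 = 0.514089 - (-4.86) = 5.374089.
D >= 0, so the roots are real: z = (-b +/- sqrt(D)) / (2a) = (0.717 +/- 2.318208) / (-2.43).
  z_1 = (0.717 + 2.318208) / (-2.43) = -1.2491,   |z_1| = 1.2491.
  z_2 = (0.717 - 2.318208) / (-2.43) = 0.6589,   |z_2| = 0.6589.
Moduli of all roots: 1.2491, 0.6589.
All moduli strictly greater than 1? No.
Verdict: Not invertible.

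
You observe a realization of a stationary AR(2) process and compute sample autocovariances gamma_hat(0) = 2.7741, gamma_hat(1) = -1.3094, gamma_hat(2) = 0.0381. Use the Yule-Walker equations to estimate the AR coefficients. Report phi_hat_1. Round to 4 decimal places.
\hat\phi_{1} = -0.5990

The Yule-Walker equations for an AR(p) process read, in matrix form,
  Gamma_p phi = r_p,   with   (Gamma_p)_{ij} = gamma(|i - j|),
                       (r_p)_i = gamma(i),   i,j = 1..p.
Substitute the sample gammas (Toeplitz matrix and right-hand side of size 2):
  Gamma_p = [[2.7741, -1.3094], [-1.3094, 2.7741]]
  r_p     = [-1.3094, 0.0381]
Written out:
  2.7741 phi_1 - 1.3094 phi_2 = -1.3094
  -1.3094 phi_1 + 2.7741 phi_2 = 0.0381
Solve by Cramer's rule:
  det = gamma(0)^2 - gamma(1)^2 = (2.7741)^2 - (-1.3094)^2 = 7.69563081 - 1.71452836 = 5.98110245
  phi_hat_1 = [gamma(1) gamma(0) - gamma(1) gamma(2)] / det = [(-1.3094)(2.7741) - (-1.3094)(0.0381)] / 5.98110245 = -3.5825184 / 5.98110245 = -0.599
  phi_hat_2 = [gamma(0) gamma(2) - gamma(1)^2] / det = [(2.7741)(0.0381) - (-1.3094)^2] / 5.98110245 = -1.60883515 / 5.98110245 = -0.269
So phi_hat = [-0.5990, -0.2690].
Therefore phi_hat_1 = -0.5990.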